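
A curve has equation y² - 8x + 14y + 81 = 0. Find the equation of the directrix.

x = 2

Only y is squared. Complete the square in y: (y + 7)² = 8(x - 4).
Vertex (4, -7); 4p = 8 so p = 2. Opens right.
Directrix is the vertical line x = h − p = 4 − (2) = 2.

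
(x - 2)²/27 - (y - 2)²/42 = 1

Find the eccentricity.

e = √23/3

Center (2, 2). The positive term is the x-term, so the transverse axis is horizontal; a² = 27, b² = 42.
c² = a² + b² = 69, so c = √69.
e = c/a = √69/3√3 = √23/3.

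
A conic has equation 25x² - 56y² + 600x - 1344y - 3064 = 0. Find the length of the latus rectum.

112/5

Collect terms: 25(x² + 24x) -56(y² + 24y) = 3064
25(x + 12)² -56(y + 12)² = 3064 + 3600 - 8064 = -1400
Divide through by -1400 to get (y + 12)²/25 - (x + 12)²/56 = 1.
Hyperbola, center (-12, -12), transverse axis vertical; a² = 25, b² = 56.
Latus rectum length = 2b²/a = 2·56/5 = 112/5.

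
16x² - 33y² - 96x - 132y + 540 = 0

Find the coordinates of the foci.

(3, -9) and (3, 5)

Group: 16(x² - 6x) -33(y² + 4y) = -540
Complete the square in x and y: 16(x - 3)² -33(y + 2)² = -540 + 144 - 132 = -528
Divide through by -528 to get (y + 2)²/16 - (x - 3)²/33 = 1.
Hyperbola, center (3, -2), transverse axis vertical; a² = 16, b² = 33.
c² = a² + b² = 16 + 33 = 49, so c = 7.
Foci lie on the vertical axis through the center: (h, k ± c).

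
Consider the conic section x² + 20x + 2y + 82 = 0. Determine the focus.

(-10, 17/2)

Only x is squared. Complete the square in x: (x + 10)² = -2(y - 9).
Vertex (-10, 9); 4p = -2 so p = -1/2. Opens down.
Focus is p units from the vertex along the axis: (h, k + p).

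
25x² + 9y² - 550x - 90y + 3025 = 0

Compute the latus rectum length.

25(x² - 22x) + 9(y² - 10y) = -3025
Completing the square gives 25(x - 11)² + 9(y - 5)² = -3025 + 3025 + 225 = 225.
Divide by 225: (x - 11)²/9 + (y - 5)²/25 = 1
Ellipse, center (11, 5), major axis vertical; a² = 25, b² = 9.
Latus rectum length = 2b²/a = 2·9/5 = 18/5.

18/5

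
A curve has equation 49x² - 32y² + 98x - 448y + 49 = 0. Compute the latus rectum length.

64/7

Rearranging, 49(x² + 2x) -32(y² + 14y) = -49.
Completing the square gives 49(x + 1)² -32(y + 7)² = -49 + 49 - 1568 = -1568.
Divide through by -1568 to get (y + 7)²/49 - (x + 1)²/32 = 1.
Hyperbola, center (-1, -7), transverse axis vertical; a² = 49, b² = 32.
Latus rectum length = 2b²/a = 2·32/7 = 64/7.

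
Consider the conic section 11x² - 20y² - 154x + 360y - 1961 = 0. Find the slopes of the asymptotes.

√55/10 and -√55/10

Group the x- and y-terms: 11(x² - 14x) -20(y² - 18y) = 1961
Complete the square: 11(x - 7)² -20(y - 9)² = 1961 + 539 - 1620 = 880
Dividing both sides by 880: (x - 7)²/80 - (y - 9)²/44 = 1
Hyperbola, center (7, 9), transverse axis horizontal; a² = 80, b² = 44.
For a horizontal hyperbola the asymptotes have slope ±b/a.
Here that is ±2√11/4√5 = ±√55/10.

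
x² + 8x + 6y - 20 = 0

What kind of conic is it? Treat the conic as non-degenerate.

parabola

No xy term. Coefficients of x² and y² are A = 1, C = 0.
Exactly one squared variable ⇒ parabola.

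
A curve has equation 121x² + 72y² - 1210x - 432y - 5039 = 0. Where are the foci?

Collect terms: 121(x² - 10x) + 72(y² - 6y) = 5039
Completing the square gives 121(x - 5)² + 72(y - 3)² = 5039 + 3025 + 648 = 8712.
Dividing both sides by 8712: (x - 5)²/72 + (y - 3)²/121 = 1
Ellipse, center (5, 3), major axis vertical; a² = 121, b² = 72.
c² = a² - b² = 121 - 72 = 49, so c = 7.
Foci lie on the vertical axis through the center: (h, k ± c).

(5, -4) and (5, 10)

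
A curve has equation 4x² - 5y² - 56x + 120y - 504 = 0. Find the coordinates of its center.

(7, 12)

Rearranging, 4(x² - 14x) -5(y² - 24y) = 504.
4(x - 7)² -5(y - 12)² = 504 + 196 - 720 = -20
Divide through by -20 to get (y - 12)²/4 - (x - 7)²/5 = 1.
Hyperbola with center (7, 12).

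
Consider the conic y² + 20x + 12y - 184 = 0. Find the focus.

Only y is squared. Complete the square in y: (y + 6)² = -20(x - 11).
Vertex (11, -6); 4p = -20 so p = -5. Opens left.
Focus is p units from the vertex along the axis: (h + p, k).

(6, -6)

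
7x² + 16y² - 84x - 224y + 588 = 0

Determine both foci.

7(x² - 12x) + 16(y² - 14y) = -588
Complete the square in x and y: 7(x - 6)² + 16(y - 7)² = -588 + 252 + 784 = 448
Divide by 448: (x - 6)²/64 + (y - 7)²/28 = 1
Ellipse, center (6, 7), major axis horizontal; a² = 64, b² = 28.
c² = a² - b² = 64 - 28 = 36, so c = 6.
Foci lie on the horizontal axis through the center: (h ± c, k).

(0, 7) and (12, 7)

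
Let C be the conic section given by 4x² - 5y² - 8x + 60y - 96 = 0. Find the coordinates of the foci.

(1, 0) and (1, 12)

Group: 4(x² - 2x) -5(y² - 12y) = 96
4(x - 1)² -5(y - 6)² = 96 + 4 - 180 = -80
Dividing both sides by -80: (y - 6)²/16 - (x - 1)²/20 = 1
Hyperbola, center (1, 6), transverse axis vertical; a² = 16, b² = 20.
c² = a² + b² = 16 + 20 = 36, so c = 6.
Foci lie on the vertical axis through the center: (h, k ± c).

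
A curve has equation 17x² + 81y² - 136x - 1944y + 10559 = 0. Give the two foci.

Group the x- and y-terms: 17(x² - 8x) + 81(y² - 24y) = -10559
Complete the square in x and y: 17(x - 4)² + 81(y - 12)² = -10559 + 272 + 11664 = 1377
Divide through by 1377 to get (x - 4)²/81 + (y - 12)²/17 = 1.
Ellipse, center (4, 12), major axis horizontal; a² = 81, b² = 17.
c² = a² - b² = 81 - 17 = 64, so c = 8.
Foci lie on the horizontal axis through the center: (h ± c, k).

(-4, 12) and (12, 12)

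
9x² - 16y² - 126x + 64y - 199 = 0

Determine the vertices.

Group: 9(x² - 14x) -16(y² - 4y) = 199
Complete the square: 9(x - 7)² -16(y - 2)² = 199 + 441 - 64 = 576
Dividing both sides by 576: (x - 7)²/64 - (y - 2)²/36 = 1
Hyperbola, center (7, 2), transverse axis horizontal; a² = 64, b² = 36.
a = 8. Vertices at (h ± a, k).

(-1, 2) and (15, 2)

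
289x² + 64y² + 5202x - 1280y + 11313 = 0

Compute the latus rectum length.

128/17

Collect terms: 289(x² + 18x) + 64(y² - 20y) = -11313
Complete the square in x and y: 289(x + 9)² + 64(y - 10)² = -11313 + 23409 + 6400 = 18496
Divide by 18496: (x + 9)²/64 + (y - 10)²/289 = 1
Ellipse, center (-9, 10), major axis vertical; a² = 289, b² = 64.
Latus rectum length = 2b²/a = 2·64/17 = 128/17.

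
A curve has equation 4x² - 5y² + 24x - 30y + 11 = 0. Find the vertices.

(-3, -5) and (-3, -1)

Group the x- and y-terms: 4(x² + 6x) -5(y² + 6y) = -11
Complete the square in x and y: 4(x + 3)² -5(y + 3)² = -11 + 36 - 45 = -20
Divide by -20: (y + 3)²/4 - (x + 3)²/5 = 1
Hyperbola, center (-3, -3), transverse axis vertical; a² = 4, b² = 5.
a = 2. Vertices at (h, k ± a).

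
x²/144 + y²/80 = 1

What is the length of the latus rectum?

Center (0, 0). The larger denominator 144 sits under the x-term, so the major axis is horizontal; a² = 144, b² = 80.
Latus rectum length = 2b²/a = 2·80/12 = 40/3.

40/3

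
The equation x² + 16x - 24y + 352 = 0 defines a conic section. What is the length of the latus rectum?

24

Only x is squared. Complete the square in x: (x + 8)² = 24(y - 12).
Vertex (-8, 12); 4p = 24 so p = 6. Opens up.
Latus rectum length = |4p| = 24.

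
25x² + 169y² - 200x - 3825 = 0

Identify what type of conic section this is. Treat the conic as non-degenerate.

ellipse

No xy term. Coefficients of x² and y² are A = 25, C = 169.
A and C have the same sign but A ≠ C ⇒ ellipse.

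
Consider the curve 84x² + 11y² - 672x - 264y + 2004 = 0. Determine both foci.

Rearranging, 84(x² - 8x) + 11(y² - 24y) = -2004.
Complete the square: 84(x - 4)² + 11(y - 12)² = -2004 + 1344 + 1584 = 924
Dividing both sides by 924: (x - 4)²/11 + (y - 12)²/84 = 1
Ellipse, center (4, 12), major axis vertical; a² = 84, b² = 11.
c² = a² - b² = 84 - 11 = 73, so c = √73.
Foci lie on the vertical axis through the center: (h, k ± c).

(4, 12 - √73) and (4, 12 + √73)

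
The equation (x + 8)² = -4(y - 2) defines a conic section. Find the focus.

Vertex (-8, 2); 4p = -4 so p = -1. Opens down.
Focus is p units from the vertex along the axis: (h, k + p).

(-8, 1)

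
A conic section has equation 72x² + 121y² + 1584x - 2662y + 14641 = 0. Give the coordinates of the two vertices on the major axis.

(-22, 11) and (0, 11)

Group: 72(x² + 22x) + 121(y² - 22y) = -14641
72(x + 11)² + 121(y - 11)² = -14641 + 8712 + 14641 = 8712
Divide through by 8712 to get (x + 11)²/121 + (y - 11)²/72 = 1.
Ellipse, center (-11, 11), major axis horizontal; a² = 121, b² = 72.
a = 11. Vertices at (h ± a, k).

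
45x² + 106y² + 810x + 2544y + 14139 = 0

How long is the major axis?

Collect terms: 45(x² + 18x) + 106(y² + 24y) = -14139
Completing the square gives 45(x + 9)² + 106(y + 12)² = -14139 + 3645 + 15264 = 4770.
Divide through by 4770 to get (x + 9)²/106 + (y + 12)²/45 = 1.
Ellipse, center (-9, -12), major axis horizontal; a² = 106, b² = 45.
a² = 106 so a = √106; the major axis has length 2a = 2√106.

2√106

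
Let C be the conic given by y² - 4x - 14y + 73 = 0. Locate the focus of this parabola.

(7, 7)

Only y is squared. Complete the square in y: (y - 7)² = 4(x - 6).
Vertex (6, 7); 4p = 4 so p = 1. Opens right.
Focus is p units from the vertex along the axis: (h + p, k).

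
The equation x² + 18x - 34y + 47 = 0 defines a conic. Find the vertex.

(-9, -1)

Only x is squared. Complete the square in x: (x + 9)² = 34(y + 1).
Vertex (-9, -1); 4p = 34 so p = 17/2. Opens up.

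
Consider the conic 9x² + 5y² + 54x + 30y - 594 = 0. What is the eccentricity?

9(x² + 6x) + 5(y² + 6y) = 594
9(x + 3)² + 5(y + 3)² = 594 + 81 + 45 = 720
Divide by 720: (x + 3)²/80 + (y + 3)²/144 = 1
Ellipse, center (-3, -3), major axis vertical; a² = 144, b² = 80.
c² = a² - b² = 64, so c = 8.
e = c/a = 8/12 = 2/3.

e = 2/3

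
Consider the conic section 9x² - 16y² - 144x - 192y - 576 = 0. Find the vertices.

Group the x- and y-terms: 9(x² - 16x) -16(y² + 12y) = 576
Completing the square gives 9(x - 8)² -16(y + 6)² = 576 + 576 - 576 = 576.
Divide by 576: (x - 8)²/64 - (y + 6)²/36 = 1
Hyperbola, center (8, -6), transverse axis horizontal; a² = 64, b² = 36.
a = 8. Vertices at (h ± a, k).

(0, -6) and (16, -6)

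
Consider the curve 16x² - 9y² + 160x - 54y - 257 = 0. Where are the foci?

(-15, -3) and (5, -3)

Group the x- and y-terms: 16(x² + 10x) -9(y² + 6y) = 257
Complete the square: 16(x + 5)² -9(y + 3)² = 257 + 400 - 81 = 576
Divide through by 576 to get (x + 5)²/36 - (y + 3)²/64 = 1.
Hyperbola, center (-5, -3), transverse axis horizontal; a² = 36, b² = 64.
c² = a² + b² = 36 + 64 = 100, so c = 10.
Foci lie on the horizontal axis through the center: (h ± c, k).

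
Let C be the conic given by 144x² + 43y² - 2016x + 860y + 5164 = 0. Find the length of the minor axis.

2√43

Rearranging, 144(x² - 14x) + 43(y² + 20y) = -5164.
Completing the square gives 144(x - 7)² + 43(y + 10)² = -5164 + 7056 + 4300 = 6192.
Divide by 6192: (x - 7)²/43 + (y + 10)²/144 = 1
Ellipse, center (7, -10), major axis vertical; a² = 144, b² = 43.
b² = 43 so b = √43; the minor axis has length 2b = 2√43.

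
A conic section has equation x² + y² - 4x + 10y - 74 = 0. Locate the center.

(2, -5)

Group: (x² - 4x) + (y² + 10y) = 74
Complete the square in x and y: (x - 2)² + (y + 5)² = 74 + 4 + 25 = 103
So (x - 2)² + (y + 5)² = 103.
Circle centered at (2, -5) with r² = 103.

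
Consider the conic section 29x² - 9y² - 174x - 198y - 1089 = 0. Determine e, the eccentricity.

e = √38/3

Group the x- and y-terms: 29(x² - 6x) -9(y² + 22y) = 1089
Complete the square in x and y: 29(x - 3)² -9(y + 11)² = 1089 + 261 - 1089 = 261
Divide through by 261 to get (x - 3)²/9 - (y + 11)²/29 = 1.
Hyperbola, center (3, -11), transverse axis horizontal; a² = 9, b² = 29.
c² = a² + b² = 38, so c = √38.
e = c/a = √38/3.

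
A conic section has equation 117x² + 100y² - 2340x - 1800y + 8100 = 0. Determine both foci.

Collect terms: 117(x² - 20x) + 100(y² - 18y) = -8100
Complete the square: 117(x - 10)² + 100(y - 9)² = -8100 + 11700 + 8100 = 11700
Divide by 11700: (x - 10)²/100 + (y - 9)²/117 = 1
Ellipse, center (10, 9), major axis vertical; a² = 117, b² = 100.
c² = a² - b² = 117 - 100 = 17, so c = √17.
Foci lie on the vertical axis through the center: (h, k ± c).

(10, 9 - √17) and (10, 9 + √17)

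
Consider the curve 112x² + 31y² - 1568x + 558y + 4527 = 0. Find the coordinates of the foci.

(7, -18) and (7, 0)

Group: 112(x² - 14x) + 31(y² + 18y) = -4527
Complete the square: 112(x - 7)² + 31(y + 9)² = -4527 + 5488 + 2511 = 3472
Dividing both sides by 3472: (x - 7)²/31 + (y + 9)²/112 = 1
Ellipse, center (7, -9), major axis vertical; a² = 112, b² = 31.
c² = a² - b² = 112 - 31 = 81, so c = 9.
Foci lie on the vertical axis through the center: (h, k ± c).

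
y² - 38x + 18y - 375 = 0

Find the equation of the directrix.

Only y is squared. Complete the square in y: (y + 9)² = 38(x + 12).
Vertex (-12, -9); 4p = 38 so p = 19/2. Opens right.
Directrix is the vertical line x = h − p = -12 − (19/2) = -43/2.

x = -43/2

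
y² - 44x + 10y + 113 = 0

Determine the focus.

(13, -5)

Only y is squared. Complete the square in y: (y + 5)² = 44(x - 2).
Vertex (2, -5); 4p = 44 so p = 11. Opens right.
Focus is p units from the vertex along the axis: (h + p, k).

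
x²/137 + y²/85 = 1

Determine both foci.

Center (0, 0). The larger denominator 137 sits under the x-term, so the major axis is horizontal; a² = 137, b² = 85.
c² = a² - b² = 137 - 85 = 52, so c = 2√13.
Foci lie on the horizontal axis through the center: (h ± c, k).

(0 - 2√13, 0) and (0 + 2√13, 0)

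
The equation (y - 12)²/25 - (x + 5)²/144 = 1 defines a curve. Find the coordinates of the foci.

Center (-5, 12). The positive term is the y-term, so the transverse axis is vertical; a² = 25, b² = 144.
c² = a² + b² = 25 + 144 = 169, so c = 13.
Foci lie on the vertical axis through the center: (h, k ± c).

(-5, -1) and (-5, 25)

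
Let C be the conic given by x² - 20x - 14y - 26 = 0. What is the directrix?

y = -25/2

Only x is squared. Complete the square in x: (x - 10)² = 14(y + 9).
Vertex (10, -9); 4p = 14 so p = 7/2. Opens up.
Directrix is the horizontal line y = k − p = -9 − (7/2) = -25/2.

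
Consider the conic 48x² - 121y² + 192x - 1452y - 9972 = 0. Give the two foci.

Rearranging, 48(x² + 4x) -121(y² + 12y) = 9972.
Completing the square gives 48(x + 2)² -121(y + 6)² = 9972 + 192 - 4356 = 5808.
Divide through by 5808 to get (x + 2)²/121 - (y + 6)²/48 = 1.
Hyperbola, center (-2, -6), transverse axis horizontal; a² = 121, b² = 48.
c² = a² + b² = 121 + 48 = 169, so c = 13.
Foci lie on the horizontal axis through the center: (h ± c, k).

(-15, -6) and (11, -6)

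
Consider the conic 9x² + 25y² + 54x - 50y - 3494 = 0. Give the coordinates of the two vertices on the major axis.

(-23, 1) and (17, 1)

Rearranging, 9(x² + 6x) + 25(y² - 2y) = 3494.
Complete the square in x and y: 9(x + 3)² + 25(y - 1)² = 3494 + 81 + 25 = 3600
Dividing both sides by 3600: (x + 3)²/400 + (y - 1)²/144 = 1
Ellipse, center (-3, 1), major axis horizontal; a² = 400, b² = 144.
a = 20. Vertices at (h ± a, k).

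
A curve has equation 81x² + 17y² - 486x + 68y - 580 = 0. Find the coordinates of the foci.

(3, -10) and (3, 6)

Group: 81(x² - 6x) + 17(y² + 4y) = 580
81(x - 3)² + 17(y + 2)² = 580 + 729 + 68 = 1377
Dividing both sides by 1377: (x - 3)²/17 + (y + 2)²/81 = 1
Ellipse, center (3, -2), major axis vertical; a² = 81, b² = 17.
c² = a² - b² = 81 - 17 = 64, so c = 8.
Foci lie on the vertical axis through the center: (h, k ± c).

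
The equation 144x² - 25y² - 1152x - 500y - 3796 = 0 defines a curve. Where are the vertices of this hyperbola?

(-1, -10) and (9, -10)

Collect terms: 144(x² - 8x) -25(y² + 20y) = 3796
144(x - 4)² -25(y + 10)² = 3796 + 2304 - 2500 = 3600
Divide by 3600: (x - 4)²/25 - (y + 10)²/144 = 1
Hyperbola, center (4, -10), transverse axis horizontal; a² = 25, b² = 144.
a = 5. Vertices at (h ± a, k).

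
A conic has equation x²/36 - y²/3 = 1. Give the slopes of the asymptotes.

√3/6 and -√3/6

Center (0, 0). The positive term is the x-term, so the transverse axis is horizontal; a² = 36, b² = 3.
For a horizontal hyperbola the asymptotes have slope ±b/a.
Here that is ±√3/6.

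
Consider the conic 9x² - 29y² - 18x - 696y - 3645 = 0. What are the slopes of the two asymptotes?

3√29/29 and -3√29/29

9(x² - 2x) -29(y² + 24y) = 3645
Complete the square in x and y: 9(x - 1)² -29(y + 12)² = 3645 + 9 - 4176 = -522
Divide through by -522 to get (y + 12)²/18 - (x - 1)²/58 = 1.
Hyperbola, center (1, -12), transverse axis vertical; a² = 18, b² = 58.
For a vertical hyperbola the asymptotes have slope ±a/b.
Here that is ±3√2/√58 = ±3√29/29.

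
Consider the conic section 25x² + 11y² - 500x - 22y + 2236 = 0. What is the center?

Collect terms: 25(x² - 20x) + 11(y² - 2y) = -2236
25(x - 10)² + 11(y - 1)² = -2236 + 2500 + 11 = 275
Dividing both sides by 275: (x - 10)²/11 + (y - 1)²/25 = 1
Ellipse with center (10, 1).

(10, 1)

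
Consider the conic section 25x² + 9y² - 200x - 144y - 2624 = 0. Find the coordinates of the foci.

(4, -8) and (4, 24)

Rearranging, 25(x² - 8x) + 9(y² - 16y) = 2624.
25(x - 4)² + 9(y - 8)² = 2624 + 400 + 576 = 3600
Divide by 3600: (x - 4)²/144 + (y - 8)²/400 = 1
Ellipse, center (4, 8), major axis vertical; a² = 400, b² = 144.
c² = a² - b² = 400 - 144 = 256, so c = 16.
Foci lie on the vertical axis through the center: (h, k ± c).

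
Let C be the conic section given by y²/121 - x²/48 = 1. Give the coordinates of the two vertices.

Center (0, 0). The positive term is the y-term, so the transverse axis is vertical; a² = 121, b² = 48.
a = 11. Vertices at (h, k ± a).

(0, -11) and (0, 11)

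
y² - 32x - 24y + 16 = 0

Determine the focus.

Only y is squared. Complete the square in y: (y - 12)² = 32(x + 4).
Vertex (-4, 12); 4p = 32 so p = 8. Opens right.
Focus is p units from the vertex along the axis: (h + p, k).

(4, 12)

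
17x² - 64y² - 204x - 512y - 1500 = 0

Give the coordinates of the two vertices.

(-2, -4) and (14, -4)

Collect terms: 17(x² - 12x) -64(y² + 8y) = 1500
Completing the square gives 17(x - 6)² -64(y + 4)² = 1500 + 612 - 1024 = 1088.
Dividing both sides by 1088: (x - 6)²/64 - (y + 4)²/17 = 1
Hyperbola, center (6, -4), transverse axis horizontal; a² = 64, b² = 17.
a = 8. Vertices at (h ± a, k).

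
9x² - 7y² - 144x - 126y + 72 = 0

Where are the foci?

9(x² - 16x) -7(y² + 18y) = -72
9(x - 8)² -7(y + 9)² = -72 + 576 - 567 = -63
Divide through by -63 to get (y + 9)²/9 - (x - 8)²/7 = 1.
Hyperbola, center (8, -9), transverse axis vertical; a² = 9, b² = 7.
c² = a² + b² = 9 + 7 = 16, so c = 4.
Foci lie on the vertical axis through the center: (h, k ± c).

(8, -13) and (8, -5)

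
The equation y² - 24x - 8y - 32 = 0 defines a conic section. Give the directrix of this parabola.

Only y is squared. Complete the square in y: (y - 4)² = 24(x + 2).
Vertex (-2, 4); 4p = 24 so p = 6. Opens right.
Directrix is the vertical line x = h − p = -2 − (6) = -8.

x = -8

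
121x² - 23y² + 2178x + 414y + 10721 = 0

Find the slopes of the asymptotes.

Collect terms: 121(x² + 18x) -23(y² - 18y) = -10721
121(x + 9)² -23(y - 9)² = -10721 + 9801 - 1863 = -2783
Divide through by -2783 to get (y - 9)²/121 - (x + 9)²/23 = 1.
Hyperbola, center (-9, 9), transverse axis vertical; a² = 121, b² = 23.
For a vertical hyperbola the asymptotes have slope ±a/b.
Here that is ±11/√23 = ±11√23/23.

11√23/23 and -11√23/23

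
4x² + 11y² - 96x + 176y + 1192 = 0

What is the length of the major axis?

2√22

4(x² - 24x) + 11(y² + 16y) = -1192
Complete the square in x and y: 4(x - 12)² + 11(y + 8)² = -1192 + 576 + 704 = 88
Dividing both sides by 88: (x - 12)²/22 + (y + 8)²/8 = 1
Ellipse, center (12, -8), major axis horizontal; a² = 22, b² = 8.
a² = 22 so a = √22; the major axis has length 2a = 2√22.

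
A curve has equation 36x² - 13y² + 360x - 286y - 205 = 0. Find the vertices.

(-5, -17) and (-5, -5)

Rearranging, 36(x² + 10x) -13(y² + 22y) = 205.
Complete the square in x and y: 36(x + 5)² -13(y + 11)² = 205 + 900 - 1573 = -468
Divide through by -468 to get (y + 11)²/36 - (x + 5)²/13 = 1.
Hyperbola, center (-5, -11), transverse axis vertical; a² = 36, b² = 13.
a = 6. Vertices at (h, k ± a).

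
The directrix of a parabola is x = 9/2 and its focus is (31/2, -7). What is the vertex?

(10, -7)

The vertex is the midpoint between the focus and the directrix along the axis of symmetry.
Axis is horizontal (directrix is vertical). Vertex x-coordinate = (31/2 + 9/2)/2 = 10; y-coordinate = -7.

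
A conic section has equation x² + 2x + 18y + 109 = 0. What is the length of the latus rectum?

Only x is squared. Complete the square in x: (x + 1)² = -18(y + 6).
Vertex (-1, -6); 4p = -18 so p = -9/2. Opens down.
Latus rectum length = |4p| = 18.

18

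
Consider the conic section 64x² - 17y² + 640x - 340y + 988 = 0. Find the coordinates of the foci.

(-5, -19) and (-5, -1)

64(x² + 10x) -17(y² + 20y) = -988
Complete the square in x and y: 64(x + 5)² -17(y + 10)² = -988 + 1600 - 1700 = -1088
Dividing both sides by -1088: (y + 10)²/64 - (x + 5)²/17 = 1
Hyperbola, center (-5, -10), transverse axis vertical; a² = 64, b² = 17.
c² = a² + b² = 64 + 17 = 81, so c = 9.
Foci lie on the vertical axis through the center: (h, k ± c).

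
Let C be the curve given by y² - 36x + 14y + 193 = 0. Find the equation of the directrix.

Only y is squared. Complete the square in y: (y + 7)² = 36(x - 4).
Vertex (4, -7); 4p = 36 so p = 9. Opens right.
Directrix is the vertical line x = h − p = 4 − (9) = -5.

x = -5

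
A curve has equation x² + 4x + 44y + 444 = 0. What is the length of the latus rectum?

44

Only x is squared. Complete the square in x: (x + 2)² = -44(y + 10).
Vertex (-2, -10); 4p = -44 so p = -11. Opens down.
Latus rectum length = |4p| = 44.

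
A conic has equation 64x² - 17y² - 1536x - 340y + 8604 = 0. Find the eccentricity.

e = 9/8

Collect terms: 64(x² - 24x) -17(y² + 20y) = -8604
Complete the square in x and y: 64(x - 12)² -17(y + 10)² = -8604 + 9216 - 1700 = -1088
Divide by -1088: (y + 10)²/64 - (x - 12)²/17 = 1
Hyperbola, center (12, -10), transverse axis vertical; a² = 64, b² = 17.
c² = a² + b² = 81, so c = 9.
e = c/a = 9/8.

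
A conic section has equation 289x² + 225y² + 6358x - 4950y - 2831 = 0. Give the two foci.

Rearranging, 289(x² + 22x) + 225(y² - 22y) = 2831.
Complete the square: 289(x + 11)² + 225(y - 11)² = 2831 + 34969 + 27225 = 65025
Divide through by 65025 to get (x + 11)²/225 + (y - 11)²/289 = 1.
Ellipse, center (-11, 11), major axis vertical; a² = 289, b² = 225.
c² = a² - b² = 289 - 225 = 64, so c = 8.
Foci lie on the vertical axis through the center: (h, k ± c).

(-11, 3) and (-11, 19)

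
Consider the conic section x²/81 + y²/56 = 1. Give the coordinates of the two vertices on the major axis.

Center (0, 0). The larger denominator 81 sits under the x-term, so the major axis is horizontal; a² = 81, b² = 56.
a = 9. Vertices at (h ± a, k).

(-9, 0) and (9, 0)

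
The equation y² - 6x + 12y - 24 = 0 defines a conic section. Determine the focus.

Only y is squared. Complete the square in y: (y + 6)² = 6(x + 10).
Vertex (-10, -6); 4p = 6 so p = 3/2. Opens right.
Focus is p units from the vertex along the axis: (h + p, k).

(-17/2, -6)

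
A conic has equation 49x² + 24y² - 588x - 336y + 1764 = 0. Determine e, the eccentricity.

Rearranging, 49(x² - 12x) + 24(y² - 14y) = -1764.
49(x - 6)² + 24(y - 7)² = -1764 + 1764 + 1176 = 1176
Divide through by 1176 to get (x - 6)²/24 + (y - 7)²/49 = 1.
Ellipse, center (6, 7), major axis vertical; a² = 49, b² = 24.
c² = a² - b² = 25, so c = 5.
e = c/a = 5/7.

e = 5/7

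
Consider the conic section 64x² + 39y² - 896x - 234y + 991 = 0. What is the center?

(7, 3)

Group the x- and y-terms: 64(x² - 14x) + 39(y² - 6y) = -991
Complete the square: 64(x - 7)² + 39(y - 3)² = -991 + 3136 + 351 = 2496
Divide through by 2496 to get (x - 7)²/39 + (y - 3)²/64 = 1.
Ellipse with center (7, 3).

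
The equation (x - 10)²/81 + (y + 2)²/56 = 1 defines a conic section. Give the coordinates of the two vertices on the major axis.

(1, -2) and (19, -2)

Center (10, -2). The larger denominator 81 sits under the x-term, so the major axis is horizontal; a² = 81, b² = 56.
a = 9. Vertices at (h ± a, k).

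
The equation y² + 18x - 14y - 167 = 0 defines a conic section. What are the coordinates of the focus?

Only y is squared. Complete the square in y: (y - 7)² = -18(x - 12).
Vertex (12, 7); 4p = -18 so p = -9/2. Opens left.
Focus is p units from the vertex along the axis: (h + p, k).

(15/2, 7)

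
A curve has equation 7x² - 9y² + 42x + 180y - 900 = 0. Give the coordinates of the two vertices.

(-6, 10) and (0, 10)

Collect terms: 7(x² + 6x) -9(y² - 20y) = 900
Complete the square in x and y: 7(x + 3)² -9(y - 10)² = 900 + 63 - 900 = 63
Dividing both sides by 63: (x + 3)²/9 - (y - 10)²/7 = 1
Hyperbola, center (-3, 10), transverse axis horizontal; a² = 9, b² = 7.
a = 3. Vertices at (h ± a, k).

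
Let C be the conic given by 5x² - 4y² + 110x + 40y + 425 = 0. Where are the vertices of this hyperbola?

(-15, 5) and (-7, 5)

Rearranging, 5(x² + 22x) -4(y² - 10y) = -425.
Complete the square in x and y: 5(x + 11)² -4(y - 5)² = -425 + 605 - 100 = 80
Divide through by 80 to get (x + 11)²/16 - (y - 5)²/20 = 1.
Hyperbola, center (-11, 5), transverse axis horizontal; a² = 16, b² = 20.
a = 4. Vertices at (h ± a, k).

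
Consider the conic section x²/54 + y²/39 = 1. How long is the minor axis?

Center (0, 0). The larger denominator 54 sits under the x-term, so the major axis is horizontal; a² = 54, b² = 39.
b² = 39 so b = √39; the minor axis has length 2b = 2√39.

2√39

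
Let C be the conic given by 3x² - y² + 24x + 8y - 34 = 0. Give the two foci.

(-4 - 2√22, 4) and (-4 + 2√22, 4)

Group: 3(x² + 8x) -(y² - 8y) = 34
Complete the square: 3(x + 4)² -(y - 4)² = 34 + 48 - 16 = 66
Divide by 66: (x + 4)²/22 - (y - 4)²/66 = 1
Hyperbola, center (-4, 4), transverse axis horizontal; a² = 22, b² = 66.
c² = a² + b² = 22 + 66 = 88, so c = 2√22.
Foci lie on the horizontal axis through the center: (h ± c, k).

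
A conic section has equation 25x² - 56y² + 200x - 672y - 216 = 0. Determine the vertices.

(-4, -11) and (-4, -1)

Group the x- and y-terms: 25(x² + 8x) -56(y² + 12y) = 216
25(x + 4)² -56(y + 6)² = 216 + 400 - 2016 = -1400
Divide by -1400: (y + 6)²/25 - (x + 4)²/56 = 1
Hyperbola, center (-4, -6), transverse axis vertical; a² = 25, b² = 56.
a = 5. Vertices at (h, k ± a).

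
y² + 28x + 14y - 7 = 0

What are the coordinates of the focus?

Only y is squared. Complete the square in y: (y + 7)² = -28(x - 2).
Vertex (2, -7); 4p = -28 so p = -7. Opens left.
Focus is p units from the vertex along the axis: (h + p, k).

(-5, -7)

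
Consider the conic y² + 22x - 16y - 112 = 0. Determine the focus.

(5/2, 8)

Only y is squared. Complete the square in y: (y - 8)² = -22(x - 8).
Vertex (8, 8); 4p = -22 so p = -11/2. Opens left.
Focus is p units from the vertex along the axis: (h + p, k).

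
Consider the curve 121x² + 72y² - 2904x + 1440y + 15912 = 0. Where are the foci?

(12, -17) and (12, -3)

Rearranging, 121(x² - 24x) + 72(y² + 20y) = -15912.
Complete the square in x and y: 121(x - 12)² + 72(y + 10)² = -15912 + 17424 + 7200 = 8712
Divide by 8712: (x - 12)²/72 + (y + 10)²/121 = 1
Ellipse, center (12, -10), major axis vertical; a² = 121, b² = 72.
c² = a² - b² = 121 - 72 = 49, so c = 7.
Foci lie on the vertical axis through the center: (h, k ± c).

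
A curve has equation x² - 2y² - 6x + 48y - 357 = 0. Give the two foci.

(3 - 3√13, 12) and (3 + 3√13, 12)

Group the x- and y-terms: (x² - 6x) -2(y² - 24y) = 357
Complete the square: (x - 3)² -2(y - 12)² = 357 + 9 - 288 = 78
Divide by 78: (x - 3)²/78 - (y - 12)²/39 = 1
Hyperbola, center (3, 12), transverse axis horizontal; a² = 78, b² = 39.
c² = a² + b² = 78 + 39 = 117, so c = 3√13.
Foci lie on the horizontal axis through the center: (h ± c, k).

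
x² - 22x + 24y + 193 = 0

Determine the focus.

Only x is squared. Complete the square in x: (x - 11)² = -24(y + 3).
Vertex (11, -3); 4p = -24 so p = -6. Opens down.
Focus is p units from the vertex along the axis: (h, k + p).

(11, -9)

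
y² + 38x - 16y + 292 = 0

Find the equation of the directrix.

x = 7/2

Only y is squared. Complete the square in y: (y - 8)² = -38(x + 6).
Vertex (-6, 8); 4p = -38 so p = -19/2. Opens left.
Directrix is the vertical line x = h − p = -6 − (-19/2) = 7/2.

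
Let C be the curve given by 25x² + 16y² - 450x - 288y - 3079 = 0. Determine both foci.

(9, -3) and (9, 21)

Collect terms: 25(x² - 18x) + 16(y² - 18y) = 3079
Complete the square in x and y: 25(x - 9)² + 16(y - 9)² = 3079 + 2025 + 1296 = 6400
Divide by 6400: (x - 9)²/256 + (y - 9)²/400 = 1
Ellipse, center (9, 9), major axis vertical; a² = 400, b² = 256.
c² = a² - b² = 400 - 256 = 144, so c = 12.
Foci lie on the vertical axis through the center: (h, k ± c).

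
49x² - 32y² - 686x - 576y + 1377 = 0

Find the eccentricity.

49(x² - 14x) -32(y² + 18y) = -1377
49(x - 7)² -32(y + 9)² = -1377 + 2401 - 2592 = -1568
Divide by -1568: (y + 9)²/49 - (x - 7)²/32 = 1
Hyperbola, center (7, -9), transverse axis vertical; a² = 49, b² = 32.
c² = a² + b² = 81, so c = 9.
e = c/a = 9/7.

e = 9/7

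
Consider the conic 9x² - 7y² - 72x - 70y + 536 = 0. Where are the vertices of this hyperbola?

(4, -14) and (4, 4)

Group the x- and y-terms: 9(x² - 8x) -7(y² + 10y) = -536
Complete the square: 9(x - 4)² -7(y + 5)² = -536 + 144 - 175 = -567
Divide by -567: (y + 5)²/81 - (x - 4)²/63 = 1
Hyperbola, center (4, -5), transverse axis vertical; a² = 81, b² = 63.
a = 9. Vertices at (h, k ± a).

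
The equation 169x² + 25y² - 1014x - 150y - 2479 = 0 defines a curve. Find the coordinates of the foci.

(3, -9) and (3, 15)

Group the x- and y-terms: 169(x² - 6x) + 25(y² - 6y) = 2479
Complete the square: 169(x - 3)² + 25(y - 3)² = 2479 + 1521 + 225 = 4225
Dividing both sides by 4225: (x - 3)²/25 + (y - 3)²/169 = 1
Ellipse, center (3, 3), major axis vertical; a² = 169, b² = 25.
c² = a² - b² = 169 - 25 = 144, so c = 12.
Foci lie on the vertical axis through the center: (h, k ± c).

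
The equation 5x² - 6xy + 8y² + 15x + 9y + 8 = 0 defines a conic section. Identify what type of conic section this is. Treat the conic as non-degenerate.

A = 5, B = -6, C = 8.
Discriminant B² − 4AC = (-6)² − 4·5·8 = -124.
B² − 4AC < 0 ⇒ ellipse.

ellipse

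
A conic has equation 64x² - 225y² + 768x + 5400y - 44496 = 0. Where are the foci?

(-23, 12) and (11, 12)

Group: 64(x² + 12x) -225(y² - 24y) = 44496
Completing the square gives 64(x + 6)² -225(y - 12)² = 44496 + 2304 - 32400 = 14400.
Divide by 14400: (x + 6)²/225 - (y - 12)²/64 = 1
Hyperbola, center (-6, 12), transverse axis horizontal; a² = 225, b² = 64.
c² = a² + b² = 225 + 64 = 289, so c = 17.
Foci lie on the horizontal axis through the center: (h ± c, k).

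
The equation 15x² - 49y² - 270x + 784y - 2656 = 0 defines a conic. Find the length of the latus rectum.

30/7

15(x² - 18x) -49(y² - 16y) = 2656
Complete the square: 15(x - 9)² -49(y - 8)² = 2656 + 1215 - 3136 = 735
Divide through by 735 to get (x - 9)²/49 - (y - 8)²/15 = 1.
Hyperbola, center (9, 8), transverse axis horizontal; a² = 49, b² = 15.
Latus rectum length = 2b²/a = 2·15/7 = 30/7.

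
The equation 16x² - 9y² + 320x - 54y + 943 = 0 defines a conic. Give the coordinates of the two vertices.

(-16, -3) and (-4, -3)

Collect terms: 16(x² + 20x) -9(y² + 6y) = -943
16(x + 10)² -9(y + 3)² = -943 + 1600 - 81 = 576
Dividing both sides by 576: (x + 10)²/36 - (y + 3)²/64 = 1
Hyperbola, center (-10, -3), transverse axis horizontal; a² = 36, b² = 64.
a = 6. Vertices at (h ± a, k).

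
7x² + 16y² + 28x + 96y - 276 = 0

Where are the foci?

Collect terms: 7(x² + 4x) + 16(y² + 6y) = 276
Completing the square gives 7(x + 2)² + 16(y + 3)² = 276 + 28 + 144 = 448.
Divide by 448: (x + 2)²/64 + (y + 3)²/28 = 1
Ellipse, center (-2, -3), major axis horizontal; a² = 64, b² = 28.
c² = a² - b² = 64 - 28 = 36, so c = 6.
Foci lie on the horizontal axis through the center: (h ± c, k).

(-8, -3) and (4, -3)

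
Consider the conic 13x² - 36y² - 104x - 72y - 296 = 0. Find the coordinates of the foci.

13(x² - 8x) -36(y² + 2y) = 296
Complete the square: 13(x - 4)² -36(y + 1)² = 296 + 208 - 36 = 468
Divide by 468: (x - 4)²/36 - (y + 1)²/13 = 1
Hyperbola, center (4, -1), transverse axis horizontal; a² = 36, b² = 13.
c² = a² + b² = 36 + 13 = 49, so c = 7.
Foci lie on the horizontal axis through the center: (h ± c, k).

(-3, -1) and (11, -1)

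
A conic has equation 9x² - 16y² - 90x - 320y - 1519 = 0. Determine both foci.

(0, -10) and (10, -10)

9(x² - 10x) -16(y² + 20y) = 1519
Complete the square: 9(x - 5)² -16(y + 10)² = 1519 + 225 - 1600 = 144
Dividing both sides by 144: (x - 5)²/16 - (y + 10)²/9 = 1
Hyperbola, center (5, -10), transverse axis horizontal; a² = 16, b² = 9.
c² = a² + b² = 16 + 9 = 25, so c = 5.
Foci lie on the horizontal axis through the center: (h ± c, k).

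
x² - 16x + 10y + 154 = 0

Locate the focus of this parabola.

(8, -23/2)

Only x is squared. Complete the square in x: (x - 8)² = -10(y + 9).
Vertex (8, -9); 4p = -10 so p = -5/2. Opens down.
Focus is p units from the vertex along the axis: (h, k + p).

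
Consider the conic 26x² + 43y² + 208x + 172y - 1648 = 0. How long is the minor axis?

4√13

Group: 26(x² + 8x) + 43(y² + 4y) = 1648
Completing the square gives 26(x + 4)² + 43(y + 2)² = 1648 + 416 + 172 = 2236.
Divide by 2236: (x + 4)²/86 + (y + 2)²/52 = 1
Ellipse, center (-4, -2), major axis horizontal; a² = 86, b² = 52.
b² = 52 so b = 2√13; the minor axis has length 2b = 4√13.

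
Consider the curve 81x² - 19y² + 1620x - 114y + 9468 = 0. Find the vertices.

Collect terms: 81(x² + 20x) -19(y² + 6y) = -9468
Complete the square: 81(x + 10)² -19(y + 3)² = -9468 + 8100 - 171 = -1539
Divide by -1539: (y + 3)²/81 - (x + 10)²/19 = 1
Hyperbola, center (-10, -3), transverse axis vertical; a² = 81, b² = 19.
a = 9. Vertices at (h, k ± a).

(-10, -12) and (-10, 6)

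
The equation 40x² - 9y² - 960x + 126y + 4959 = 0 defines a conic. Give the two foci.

(5, 7) and (19, 7)

Rearranging, 40(x² - 24x) -9(y² - 14y) = -4959.
40(x - 12)² -9(y - 7)² = -4959 + 5760 - 441 = 360
Divide by 360: (x - 12)²/9 - (y - 7)²/40 = 1
Hyperbola, center (12, 7), transverse axis horizontal; a² = 9, b² = 40.
c² = a² + b² = 9 + 40 = 49, so c = 7.
Foci lie on the horizontal axis through the center: (h ± c, k).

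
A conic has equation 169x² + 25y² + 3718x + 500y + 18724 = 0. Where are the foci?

(-11, -22) and (-11, 2)

Group the x- and y-terms: 169(x² + 22x) + 25(y² + 20y) = -18724
Complete the square: 169(x + 11)² + 25(y + 10)² = -18724 + 20449 + 2500 = 4225
Divide through by 4225 to get (x + 11)²/25 + (y + 10)²/169 = 1.
Ellipse, center (-11, -10), major axis vertical; a² = 169, b² = 25.
c² = a² - b² = 169 - 25 = 144, so c = 12.
Foci lie on the vertical axis through the center: (h, k ± c).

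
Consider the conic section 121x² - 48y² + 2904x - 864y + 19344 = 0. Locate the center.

Group the x- and y-terms: 121(x² + 24x) -48(y² + 18y) = -19344
Complete the square in x and y: 121(x + 12)² -48(y + 9)² = -19344 + 17424 - 3888 = -5808
Divide through by -5808 to get (y + 9)²/121 - (x + 12)²/48 = 1.
Hyperbola with center (-12, -9).

(-12, -9)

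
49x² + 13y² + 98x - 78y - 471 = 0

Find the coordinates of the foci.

49(x² + 2x) + 13(y² - 6y) = 471
49(x + 1)² + 13(y - 3)² = 471 + 49 + 117 = 637
Divide through by 637 to get (x + 1)²/13 + (y - 3)²/49 = 1.
Ellipse, center (-1, 3), major axis vertical; a² = 49, b² = 13.
c² = a² - b² = 49 - 13 = 36, so c = 6.
Foci lie on the vertical axis through the center: (h, k ± c).

(-1, -3) and (-1, 9)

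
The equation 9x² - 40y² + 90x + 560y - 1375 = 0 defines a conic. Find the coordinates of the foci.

(-5, 0) and (-5, 14)

Group the x- and y-terms: 9(x² + 10x) -40(y² - 14y) = 1375
Completing the square gives 9(x + 5)² -40(y - 7)² = 1375 + 225 - 1960 = -360.
Dividing both sides by -360: (y - 7)²/9 - (x + 5)²/40 = 1
Hyperbola, center (-5, 7), transverse axis vertical; a² = 9, b² = 40.
c² = a² + b² = 9 + 40 = 49, so c = 7.
Foci lie on the vertical axis through the center: (h, k ± c).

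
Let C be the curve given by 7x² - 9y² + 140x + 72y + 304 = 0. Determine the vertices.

Collect terms: 7(x² + 20x) -9(y² - 8y) = -304
Completing the square gives 7(x + 10)² -9(y - 4)² = -304 + 700 - 144 = 252.
Dividing both sides by 252: (x + 10)²/36 - (y - 4)²/28 = 1
Hyperbola, center (-10, 4), transverse axis horizontal; a² = 36, b² = 28.
a = 6. Vertices at (h ± a, k).

(-16, 4) and (-4, 4)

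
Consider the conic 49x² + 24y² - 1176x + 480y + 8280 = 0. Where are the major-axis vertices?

Group: 49(x² - 24x) + 24(y² + 20y) = -8280
Completing the square gives 49(x - 12)² + 24(y + 10)² = -8280 + 7056 + 2400 = 1176.
Divide by 1176: (x - 12)²/24 + (y + 10)²/49 = 1
Ellipse, center (12, -10), major axis vertical; a² = 49, b² = 24.
a = 7. Vertices at (h, k ± a).

(12, -17) and (12, -3)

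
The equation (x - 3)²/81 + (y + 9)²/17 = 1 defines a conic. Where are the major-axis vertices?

(-6, -9) and (12, -9)

Center (3, -9). The larger denominator 81 sits under the x-term, so the major axis is horizontal; a² = 81, b² = 17.
a = 9. Vertices at (h ± a, k).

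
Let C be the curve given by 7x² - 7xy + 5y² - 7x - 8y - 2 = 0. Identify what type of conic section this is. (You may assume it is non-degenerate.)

A = 7, B = -7, C = 5.
Discriminant B² − 4AC = (-7)² − 4·7·5 = -91.
B² − 4AC < 0 ⇒ ellipse.

ellipse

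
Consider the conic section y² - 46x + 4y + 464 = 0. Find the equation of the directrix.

Only y is squared. Complete the square in y: (y + 2)² = 46(x - 10).
Vertex (10, -2); 4p = 46 so p = 23/2. Opens right.
Directrix is the vertical line x = h − p = 10 − (23/2) = -3/2.

x = -3/2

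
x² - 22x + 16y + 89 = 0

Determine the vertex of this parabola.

Only x is squared. Complete the square in x: (x - 11)² = -16(y - 2).
Vertex (11, 2); 4p = -16 so p = -4. Opens down.

(11, 2)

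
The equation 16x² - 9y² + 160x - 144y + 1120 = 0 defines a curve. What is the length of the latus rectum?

27/2

Group the x- and y-terms: 16(x² + 10x) -9(y² + 16y) = -1120
Complete the square: 16(x + 5)² -9(y + 8)² = -1120 + 400 - 576 = -1296
Divide through by -1296 to get (y + 8)²/144 - (x + 5)²/81 = 1.
Hyperbola, center (-5, -8), transverse axis vertical; a² = 144, b² = 81.
Latus rectum length = 2b²/a = 2·81/12 = 27/2.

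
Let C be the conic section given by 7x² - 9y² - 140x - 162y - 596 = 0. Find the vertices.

(1, -9) and (19, -9)

Group: 7(x² - 20x) -9(y² + 18y) = 596
Complete the square in x and y: 7(x - 10)² -9(y + 9)² = 596 + 700 - 729 = 567
Divide through by 567 to get (x - 10)²/81 - (y + 9)²/63 = 1.
Hyperbola, center (10, -9), transverse axis horizontal; a² = 81, b² = 63.
a = 9. Vertices at (h ± a, k).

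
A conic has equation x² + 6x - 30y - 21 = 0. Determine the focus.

Only x is squared. Complete the square in x: (x + 3)² = 30(y + 1).
Vertex (-3, -1); 4p = 30 so p = 15/2. Opens up.
Focus is p units from the vertex along the axis: (h, k + p).

(-3, 13/2)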